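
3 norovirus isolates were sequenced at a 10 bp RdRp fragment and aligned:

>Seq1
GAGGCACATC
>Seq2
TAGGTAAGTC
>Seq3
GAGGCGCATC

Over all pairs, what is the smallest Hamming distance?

1

Pairwise Hamming distances:
  Seq1 vs Seq2: 4
  Seq1 vs Seq3: 1
  Seq2 vs Seq3: 5
The smallest is 1, between Seq1 and Seq3.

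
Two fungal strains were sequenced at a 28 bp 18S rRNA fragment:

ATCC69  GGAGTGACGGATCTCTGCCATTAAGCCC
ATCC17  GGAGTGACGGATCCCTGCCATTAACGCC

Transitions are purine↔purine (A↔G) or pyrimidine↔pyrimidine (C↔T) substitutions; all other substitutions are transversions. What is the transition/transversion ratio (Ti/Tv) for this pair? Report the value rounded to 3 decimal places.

The sequences differ at positions 14 (T/C, transition), 25 (G/C, transversion), 26 (C/G, transversion).
Of the 3 differences, 1 transition and 2 transversions, so Ti/Tv = 1/2 = 0.500.

0.500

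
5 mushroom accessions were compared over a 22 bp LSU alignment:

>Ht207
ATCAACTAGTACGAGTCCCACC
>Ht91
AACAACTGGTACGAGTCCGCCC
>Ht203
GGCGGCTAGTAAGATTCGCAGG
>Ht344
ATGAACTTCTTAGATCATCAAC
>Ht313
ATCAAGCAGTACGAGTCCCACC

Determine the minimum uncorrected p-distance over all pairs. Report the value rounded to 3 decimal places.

Pairwise Hamming distances:
  Ht207 vs Ht91: 4
  Ht207 vs Ht203: 9
  Ht207 vs Ht344: 10
  Ht207 vs Ht313: 2
  Ht91 vs Ht203: 12
  Ht91 vs Ht344: 13
  Ht91 vs Ht313: 6
  Ht203 vs Ht344: 13
  Ht203 vs Ht313: 11
  Ht344 vs Ht313: 12
The smallest is 2 mismatches, between Ht207 and Ht313; p = 2/22 = 0.091.

0.091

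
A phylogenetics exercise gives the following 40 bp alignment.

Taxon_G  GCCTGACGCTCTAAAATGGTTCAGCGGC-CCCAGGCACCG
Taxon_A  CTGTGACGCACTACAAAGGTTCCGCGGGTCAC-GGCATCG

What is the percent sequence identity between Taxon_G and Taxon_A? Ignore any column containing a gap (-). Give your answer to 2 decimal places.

Excluding the 2 gap columns leaves 38 comparable sites.
Differing sites — 1:G/C; 2:C/T; 3:C/G; 10:T/A; 14:A/C; 17:T/A; 23:A/C; 28:C/G; 31:C/A; 38:C/T.
28 of the 38 comparable sites match, so the percent identity is 28/38 × 100 = 73.68%.

73.68%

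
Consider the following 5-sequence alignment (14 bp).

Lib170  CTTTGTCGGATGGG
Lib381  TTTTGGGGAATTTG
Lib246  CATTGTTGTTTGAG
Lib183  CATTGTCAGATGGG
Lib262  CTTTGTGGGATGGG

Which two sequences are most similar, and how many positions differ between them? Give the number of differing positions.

1

Pairwise Hamming distances:
  Lib170 vs Lib381: 6
  Lib170 vs Lib246: 5
  Lib170 vs Lib183: 2
  Lib170 vs Lib262: 1
  Lib381 vs Lib246: 8
  Lib381 vs Lib183: 8
  Lib381 vs Lib262: 5
  Lib246 vs Lib183: 5
  Lib246 vs Lib262: 5
  Lib183 vs Lib262: 3
The smallest is 1, between Lib170 and Lib262.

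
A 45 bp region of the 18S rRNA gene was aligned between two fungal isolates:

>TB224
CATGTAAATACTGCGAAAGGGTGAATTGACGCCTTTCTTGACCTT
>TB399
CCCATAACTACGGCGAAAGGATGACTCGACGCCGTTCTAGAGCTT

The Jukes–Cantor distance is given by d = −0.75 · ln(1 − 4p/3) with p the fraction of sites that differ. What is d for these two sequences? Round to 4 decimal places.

0.2958

Differing sites — 2:A/C; 3:T/C; 4:G/A; 8:A/C; 12:T/G; 21:G/A; 25:A/C; 27:T/C; 34:T/G; 39:T/A; 42:C/G.
p = 11/45 = 0.244444.
d = −0.75 · ln(1 − (4/3)·0.244444) = −0.75 · ln(0.674075) = −0.75 · (-0.394414) = 0.2958.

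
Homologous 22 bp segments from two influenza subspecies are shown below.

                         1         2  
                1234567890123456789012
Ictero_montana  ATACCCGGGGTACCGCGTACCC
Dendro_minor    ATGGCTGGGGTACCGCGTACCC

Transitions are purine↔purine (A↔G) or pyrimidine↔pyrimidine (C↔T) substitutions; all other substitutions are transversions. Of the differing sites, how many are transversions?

1

Differing sites — 3:A/G (Ti); 4:C/G (Tv); 6:C/T (Ti).
Of the 3 differences, 2 transitions and 1 transversion, so the answer is 1.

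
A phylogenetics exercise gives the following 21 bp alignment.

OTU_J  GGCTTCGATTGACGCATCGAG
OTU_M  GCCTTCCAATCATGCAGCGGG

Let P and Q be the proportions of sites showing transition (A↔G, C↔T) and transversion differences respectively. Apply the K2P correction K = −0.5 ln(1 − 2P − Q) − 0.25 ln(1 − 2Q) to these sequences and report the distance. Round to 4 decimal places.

0.4415

Mismatches occur at site 2 (G↔C, transversion), site 7 (G↔C, transversion), site 9 (T↔A, transversion), site 11 (G↔C, transversion), site 13 (C↔T, transition), site 17 (T↔G, transversion), site 20 (A↔G, transition).
Of the 7 differences, 2 transitions and 5 transversions over 21 sites: P = 2/21 = 0.095238, Q = 5/21 = 0.238095.
d = −0.5·ln(0.571429) − 0.25·ln(0.523810) = −0.5·(-0.559615) − 0.25·(-0.646626) = 0.4415.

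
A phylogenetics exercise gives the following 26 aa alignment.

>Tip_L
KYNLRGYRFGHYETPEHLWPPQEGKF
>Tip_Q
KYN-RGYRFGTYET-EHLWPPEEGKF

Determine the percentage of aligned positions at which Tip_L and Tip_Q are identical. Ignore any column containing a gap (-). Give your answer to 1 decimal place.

91.7%

Excluding the 2 gap columns leaves 24 comparable sites.
Mismatches occur at site 11 (H↔T), site 22 (Q↔E).
22 of the 24 comparable sites match, so the percent identity is 22/24 × 100 = 91.7%.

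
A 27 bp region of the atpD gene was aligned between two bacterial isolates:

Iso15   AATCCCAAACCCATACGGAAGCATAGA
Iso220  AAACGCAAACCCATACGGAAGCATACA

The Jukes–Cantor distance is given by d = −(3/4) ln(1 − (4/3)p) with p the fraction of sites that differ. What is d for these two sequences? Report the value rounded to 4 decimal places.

Mismatches occur at site 3 (T→A), site 5 (C→G), site 26 (G→C).
p = 3/27 = 0.111111.
d = −0.75 · ln(1 − (4/3)·0.111111) = −0.75 · ln(0.851852) = −0.75 · (-0.160342) = 0.1203.

0.1203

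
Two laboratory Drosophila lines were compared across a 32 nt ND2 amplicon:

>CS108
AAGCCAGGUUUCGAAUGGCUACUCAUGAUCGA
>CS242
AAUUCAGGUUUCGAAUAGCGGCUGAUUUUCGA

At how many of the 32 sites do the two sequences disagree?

The sequences differ at positions 3 (G/U), 4 (C/U), 17 (G/A), 20 (U/G), 21 (A/G), 24 (C/G), 27 (G/U), 28 (A/U).
That gives 8 mismatches out of 32 aligned sites, so the Hamming distance is 8.

8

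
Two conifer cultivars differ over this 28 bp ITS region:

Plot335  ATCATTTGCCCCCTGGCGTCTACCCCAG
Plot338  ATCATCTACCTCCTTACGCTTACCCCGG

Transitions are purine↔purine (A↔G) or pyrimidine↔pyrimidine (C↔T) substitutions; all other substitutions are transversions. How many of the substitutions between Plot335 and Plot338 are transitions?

7

The sequences differ at positions 6 (T/C, transition), 8 (G/A, transition), 11 (C/T, transition), 15 (G/T, transversion), 16 (G/A, transition), 19 (T/C, transition), 20 (C/T, transition), 27 (A/G, transition).
Of the 8 differences, 7 transitions and 1 transversion, so the answer is 7.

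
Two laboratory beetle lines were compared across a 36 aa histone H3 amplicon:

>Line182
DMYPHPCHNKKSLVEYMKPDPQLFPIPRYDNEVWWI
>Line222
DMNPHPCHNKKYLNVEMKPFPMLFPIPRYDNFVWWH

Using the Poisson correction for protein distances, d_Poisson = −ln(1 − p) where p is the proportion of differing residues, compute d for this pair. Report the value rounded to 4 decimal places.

0.2877

Mismatches occur at site 3 (Y/N), site 12 (S/Y), site 14 (V/N), site 15 (E/V), site 16 (Y/E), site 20 (D/F), site 22 (Q/M), site 32 (E/F), site 36 (I/H).
p = 9/36 = 0.250000.
d = −ln(1 − 0.250000) = −ln(0.750000) = 0.2877.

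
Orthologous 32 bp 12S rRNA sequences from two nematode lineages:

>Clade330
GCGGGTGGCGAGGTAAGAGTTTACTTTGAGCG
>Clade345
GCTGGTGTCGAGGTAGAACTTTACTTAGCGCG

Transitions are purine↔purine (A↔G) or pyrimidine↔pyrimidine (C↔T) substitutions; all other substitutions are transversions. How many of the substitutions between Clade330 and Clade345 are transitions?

The sequences differ at positions 3 (G/T, transversion), 8 (G/T, transversion), 16 (A/G, transition), 17 (G/A, transition), 19 (G/C, transversion), 27 (T/A, transversion), 29 (A/C, transversion).
Of the 7 differences, 2 transitions and 5 transversions, so the answer is 2.

2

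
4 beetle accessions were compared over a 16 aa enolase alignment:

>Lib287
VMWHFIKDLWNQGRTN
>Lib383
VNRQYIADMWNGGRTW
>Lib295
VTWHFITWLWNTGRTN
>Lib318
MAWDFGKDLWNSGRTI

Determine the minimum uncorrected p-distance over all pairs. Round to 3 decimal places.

Pairwise Hamming distances:
  Lib287 vs Lib383: 8
  Lib287 vs Lib295: 4
  Lib287 vs Lib318: 6
  Lib383 vs Lib295: 9
  Lib383 vs Lib318: 10
  Lib295 vs Lib318: 8
The smallest is 4 mismatches, between Lib287 and Lib295; p = 4/16 = 0.250.

0.250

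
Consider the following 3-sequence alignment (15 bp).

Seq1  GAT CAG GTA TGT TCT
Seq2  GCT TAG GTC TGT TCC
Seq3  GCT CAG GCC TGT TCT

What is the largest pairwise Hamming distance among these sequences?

Pairwise Hamming distances:
  Seq1 vs Seq2: 4
  Seq1 vs Seq3: 3
  Seq2 vs Seq3: 3
The largest is 4, between Seq1 and Seq2.

4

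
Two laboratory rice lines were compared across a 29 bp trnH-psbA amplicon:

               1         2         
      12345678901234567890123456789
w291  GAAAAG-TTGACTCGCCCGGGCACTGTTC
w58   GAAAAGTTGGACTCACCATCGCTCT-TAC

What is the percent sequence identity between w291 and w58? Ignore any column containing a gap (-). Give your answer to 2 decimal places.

74.07%

Excluding the 2 gap columns leaves 27 comparable sites.
Mismatches occur at site 9 (T→G), site 15 (G→A), site 18 (C→A), site 19 (G→T), site 20 (G→C), site 23 (A→T), site 28 (T→A).
20 of the 27 comparable sites match, so the percent identity is 20/27 × 100 = 74.07%.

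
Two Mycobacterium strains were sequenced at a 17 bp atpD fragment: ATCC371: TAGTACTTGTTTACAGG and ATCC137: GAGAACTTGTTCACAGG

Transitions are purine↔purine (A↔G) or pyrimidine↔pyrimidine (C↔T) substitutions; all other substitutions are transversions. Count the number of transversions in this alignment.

Mismatches occur at site 1 (T→G, transversion), site 4 (T→A, transversion), site 12 (T→C, transition).
Of the 3 differences, 1 transition and 2 transversions, so the answer is 2.

2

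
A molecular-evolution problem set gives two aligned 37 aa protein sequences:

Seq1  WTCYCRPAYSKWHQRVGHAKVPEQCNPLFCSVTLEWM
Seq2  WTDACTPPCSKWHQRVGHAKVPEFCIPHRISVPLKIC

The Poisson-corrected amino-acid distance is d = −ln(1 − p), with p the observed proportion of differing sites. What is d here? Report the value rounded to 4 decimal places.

0.4754

Differing sites — 3:C/D; 4:Y/A; 6:R/T; 8:A/P; 9:Y/C; 24:Q/F; 26:N/I; 28:L/H; 29:F/R; 30:C/I; 33:T/P; 35:E/K; 36:W/I; 37:M/C.
p = 14/37 = 0.378378.
d = −ln(1 − 0.378378) = −ln(0.621622) = 0.4754.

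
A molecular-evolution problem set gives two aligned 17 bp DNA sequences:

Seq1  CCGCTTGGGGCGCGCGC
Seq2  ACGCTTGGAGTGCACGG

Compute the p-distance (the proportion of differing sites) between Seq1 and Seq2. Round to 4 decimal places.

Differing sites — 1:C/A; 9:G/A; 11:C/T; 14:G/A; 17:C/G.
There are 5 differences over 17 sites, so p = 5/17 = 0.2941.

0.2941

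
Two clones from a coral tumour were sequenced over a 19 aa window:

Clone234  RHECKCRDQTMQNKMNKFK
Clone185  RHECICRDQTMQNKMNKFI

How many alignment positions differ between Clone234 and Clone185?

Mismatches occur at site 5 (K/I), site 19 (K/I).
That gives 2 mismatches out of 19 aligned sites, so the Hamming distance is 2.

2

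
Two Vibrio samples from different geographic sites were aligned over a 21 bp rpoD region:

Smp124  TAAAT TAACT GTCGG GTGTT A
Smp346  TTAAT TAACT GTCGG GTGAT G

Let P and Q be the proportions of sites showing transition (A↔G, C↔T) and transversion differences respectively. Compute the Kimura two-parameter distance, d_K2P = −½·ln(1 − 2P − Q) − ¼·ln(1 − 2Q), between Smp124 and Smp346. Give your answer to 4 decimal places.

The sequences differ at positions 2 (A/T, transversion), 19 (T/A, transversion), 21 (A/G, transition).
Of the 3 differences, 1 transition and 2 transversions over 21 sites: P = 1/21 = 0.047619, Q = 2/21 = 0.095238.
d = −0.5·ln(0.809524) − 0.25·ln(0.809524) = −0.5·(-0.211309) − 0.25·(-0.211309) = 0.1585.

0.1585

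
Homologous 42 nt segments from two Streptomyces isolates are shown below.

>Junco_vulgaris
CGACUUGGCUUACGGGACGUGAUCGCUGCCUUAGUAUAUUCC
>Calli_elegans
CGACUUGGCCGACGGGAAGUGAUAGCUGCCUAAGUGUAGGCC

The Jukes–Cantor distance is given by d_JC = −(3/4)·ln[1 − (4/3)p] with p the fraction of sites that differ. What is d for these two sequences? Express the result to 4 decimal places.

0.2197

Mismatches occur at site 10 (U→C), site 11 (U→G), site 18 (C→A), site 24 (C→A), site 32 (U→A), site 36 (A→G), site 39 (U→G), site 40 (U→G).
p = 8/42 = 0.190476.
d = −0.75 · ln(1 − (4/3)·0.190476) = −0.75 · ln(0.746032) = −0.75 · (-0.292987) = 0.2197.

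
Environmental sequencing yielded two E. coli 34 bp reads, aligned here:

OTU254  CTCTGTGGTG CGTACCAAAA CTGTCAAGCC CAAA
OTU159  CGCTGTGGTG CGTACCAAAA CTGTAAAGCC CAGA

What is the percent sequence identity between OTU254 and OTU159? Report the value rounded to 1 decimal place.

91.2%

The sequences differ at positions 2 (T/G), 25 (C/A), 33 (A/G).
31 of the 34 sites match, so the percent identity is 31/34 × 100 = 91.2%.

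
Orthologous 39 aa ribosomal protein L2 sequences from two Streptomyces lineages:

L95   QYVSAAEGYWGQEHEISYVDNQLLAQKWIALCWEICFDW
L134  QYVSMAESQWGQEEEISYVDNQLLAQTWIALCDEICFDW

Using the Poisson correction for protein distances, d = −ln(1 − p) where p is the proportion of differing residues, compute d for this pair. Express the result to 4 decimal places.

Differing sites — 5:A/M; 8:G/S; 9:Y/Q; 14:H/E; 27:K/T; 33:W/D.
p = 6/39 = 0.153846.
d = −ln(1 − 0.153846) = −ln(0.846154) = 0.1671.

0.1671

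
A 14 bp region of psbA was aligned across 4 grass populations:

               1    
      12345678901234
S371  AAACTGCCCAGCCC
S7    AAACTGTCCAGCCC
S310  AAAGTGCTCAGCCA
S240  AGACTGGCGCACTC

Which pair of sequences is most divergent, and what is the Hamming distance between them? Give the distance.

9

Pairwise Hamming distances:
  S371 vs S7: 1
  S371 vs S310: 3
  S371 vs S240: 6
  S7 vs S310: 4
  S7 vs S240: 6
  S310 vs S240: 9
The largest is 9, between S310 and S240.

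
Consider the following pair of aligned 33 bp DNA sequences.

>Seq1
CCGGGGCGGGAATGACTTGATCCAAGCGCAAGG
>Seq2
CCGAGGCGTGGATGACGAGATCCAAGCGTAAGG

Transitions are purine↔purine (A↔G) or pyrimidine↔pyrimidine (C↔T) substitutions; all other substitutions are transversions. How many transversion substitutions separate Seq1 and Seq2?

Mismatches occur at site 4 (G↔A, transition), site 9 (G↔T, transversion), site 11 (A↔G, transition), site 17 (T↔G, transversion), site 18 (T↔A, transversion), site 29 (C↔T, transition).
Of the 6 differences, 3 transitions and 3 transversions, so the answer is 3.

3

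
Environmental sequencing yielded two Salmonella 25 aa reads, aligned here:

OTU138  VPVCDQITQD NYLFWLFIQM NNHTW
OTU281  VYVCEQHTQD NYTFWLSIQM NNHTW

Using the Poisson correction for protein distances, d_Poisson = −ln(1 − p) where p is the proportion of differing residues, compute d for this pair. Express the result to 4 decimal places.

0.2231

Differing sites — 2:P/Y; 5:D/E; 7:I/H; 13:L/T; 17:F/S.
p = 5/25 = 0.200000.
d = −ln(1 − 0.200000) = −ln(0.800000) = 0.2231.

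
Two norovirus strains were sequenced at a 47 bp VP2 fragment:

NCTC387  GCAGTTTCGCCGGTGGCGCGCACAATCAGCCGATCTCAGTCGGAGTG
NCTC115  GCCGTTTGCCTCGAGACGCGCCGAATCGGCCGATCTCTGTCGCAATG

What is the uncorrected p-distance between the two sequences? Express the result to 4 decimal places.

0.2766

The sequences differ at positions 3 (A/C), 8 (C/G), 9 (G/C), 11 (C/T), 12 (G/C), 14 (T/A), 16 (G/A), 22 (A/C), 23 (C/G), 28 (A/G), 38 (A/T), 43 (G/C), 45 (G/A).
There are 13 differences over 47 sites, so p = 13/47 = 0.2766.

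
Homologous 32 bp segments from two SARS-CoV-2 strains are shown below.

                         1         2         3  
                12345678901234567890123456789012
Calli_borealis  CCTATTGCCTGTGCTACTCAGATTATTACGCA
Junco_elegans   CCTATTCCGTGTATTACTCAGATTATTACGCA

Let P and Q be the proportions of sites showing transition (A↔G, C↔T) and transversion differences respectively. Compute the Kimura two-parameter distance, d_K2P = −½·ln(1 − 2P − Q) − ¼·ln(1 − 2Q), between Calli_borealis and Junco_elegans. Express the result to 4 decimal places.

Mismatches occur at site 7 (G→C, transversion), site 9 (C→G, transversion), site 13 (G→A, transition), site 14 (C→T, transition).
Of the 4 differences, 2 transitions and 2 transversions over 32 sites: P = 2/32 = 0.062500, Q = 2/32 = 0.062500.
d = −0.5·ln(0.812500) − 0.25·ln(0.875000) = −0.5·(-0.207639) − 0.25·(-0.133531) = 0.1372.

0.1372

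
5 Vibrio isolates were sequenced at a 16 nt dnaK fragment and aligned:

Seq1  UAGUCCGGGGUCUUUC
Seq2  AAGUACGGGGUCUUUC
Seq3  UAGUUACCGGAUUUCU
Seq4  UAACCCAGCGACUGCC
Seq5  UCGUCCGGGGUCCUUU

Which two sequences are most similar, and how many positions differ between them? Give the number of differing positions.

2

Pairwise Hamming distances:
  Seq1 vs Seq2: 2
  Seq1 vs Seq3: 8
  Seq1 vs Seq4: 7
  Seq1 vs Seq5: 3
  Seq2 vs Seq3: 9
  Seq2 vs Seq4: 9
  Seq2 vs Seq5: 5
  Seq3 vs Seq4: 10
  Seq3 vs Seq5: 9
  Seq4 vs Seq5: 10
The smallest is 2, between Seq1 and Seq2.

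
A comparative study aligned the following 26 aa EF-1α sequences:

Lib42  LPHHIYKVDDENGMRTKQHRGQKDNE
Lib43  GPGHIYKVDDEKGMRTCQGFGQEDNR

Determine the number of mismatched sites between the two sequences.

8

The sequences differ at positions 1 (L/G), 3 (H/G), 12 (N/K), 17 (K/C), 19 (H/G), 20 (R/F), 23 (K/E), 26 (E/R).
That gives 8 mismatches out of 26 aligned sites, so the Hamming distance is 8.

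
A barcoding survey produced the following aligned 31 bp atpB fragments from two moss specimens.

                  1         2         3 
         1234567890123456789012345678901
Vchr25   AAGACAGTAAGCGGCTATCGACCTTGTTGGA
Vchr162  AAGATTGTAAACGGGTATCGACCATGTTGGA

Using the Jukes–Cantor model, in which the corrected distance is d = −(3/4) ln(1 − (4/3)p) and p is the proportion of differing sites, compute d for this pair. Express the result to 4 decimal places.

0.1816

Mismatches occur at site 5 (C↔T), site 6 (A↔T), site 11 (G↔A), site 15 (C↔G), site 24 (T↔A).
p = 5/31 = 0.161290.
d = −0.75 · ln(1 − (4/3)·0.161290) = −0.75 · ln(0.784947) = −0.75 · (-0.242139) = 0.1816.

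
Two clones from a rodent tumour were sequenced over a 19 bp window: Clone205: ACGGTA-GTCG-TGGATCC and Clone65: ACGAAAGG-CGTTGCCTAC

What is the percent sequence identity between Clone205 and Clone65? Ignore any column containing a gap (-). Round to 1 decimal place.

Excluding the 3 gap columns leaves 16 comparable sites.
The sequences differ at positions 4 (G/A), 5 (T/A), 15 (G/C), 16 (A/C), 18 (C/A).
11 of the 16 comparable sites match, so the percent identity is 11/16 × 100 = 68.8%.

68.8%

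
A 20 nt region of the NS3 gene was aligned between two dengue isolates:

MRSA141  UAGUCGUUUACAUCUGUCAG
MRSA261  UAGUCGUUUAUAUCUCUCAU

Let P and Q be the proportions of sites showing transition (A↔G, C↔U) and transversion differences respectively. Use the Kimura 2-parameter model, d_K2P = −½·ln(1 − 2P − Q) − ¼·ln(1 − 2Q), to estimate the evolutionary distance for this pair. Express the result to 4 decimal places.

The sequences differ at positions 11 (C/U, transition), 16 (G/C, transversion), 20 (G/U, transversion).
Of the 3 differences, 1 transition and 2 transversions over 20 sites: P = 1/20 = 0.050000, Q = 2/20 = 0.100000.
d = −0.5·ln(0.800000) − 0.25·ln(0.800000) = −0.5·(-0.223144) − 0.25·(-0.223144) = 0.1674.

0.1674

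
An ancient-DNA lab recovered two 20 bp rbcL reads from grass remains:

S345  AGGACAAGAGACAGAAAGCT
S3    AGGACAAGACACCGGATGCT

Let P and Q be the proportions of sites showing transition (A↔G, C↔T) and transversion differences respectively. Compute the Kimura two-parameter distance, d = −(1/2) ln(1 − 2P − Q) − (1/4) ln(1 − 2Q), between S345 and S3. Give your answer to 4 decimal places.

Differing sites — 10:G/C (Tv); 13:A/C (Tv); 15:A/G (Ti); 17:A/T (Tv).
Of the 4 differences, 1 transition and 3 transversions over 20 sites: P = 1/20 = 0.050000, Q = 3/20 = 0.150000.
d = −0.5·ln(0.750000) − 0.25·ln(0.700000) = −0.5·(-0.287682) − 0.25·(-0.356675) = 0.2330.

0.2330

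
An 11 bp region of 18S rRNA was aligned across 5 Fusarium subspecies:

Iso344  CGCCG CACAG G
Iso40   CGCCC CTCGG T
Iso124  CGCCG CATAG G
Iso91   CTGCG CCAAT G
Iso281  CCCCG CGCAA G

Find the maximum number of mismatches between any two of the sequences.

Pairwise Hamming distances:
  Iso344 vs Iso40: 4
  Iso344 vs Iso124: 1
  Iso344 vs Iso91: 5
  Iso344 vs Iso281: 3
  Iso40 vs Iso124: 5
  Iso40 vs Iso91: 8
  Iso40 vs Iso281: 6
  Iso124 vs Iso91: 5
  Iso124 vs Iso281: 4
  Iso91 vs Iso281: 5
The largest is 8, between Iso40 and Iso91.

8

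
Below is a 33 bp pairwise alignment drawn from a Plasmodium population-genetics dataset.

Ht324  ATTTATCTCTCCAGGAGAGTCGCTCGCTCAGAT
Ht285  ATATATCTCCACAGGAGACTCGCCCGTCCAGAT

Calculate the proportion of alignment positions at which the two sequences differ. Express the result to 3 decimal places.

Differing sites — 3:T/A; 10:T/C; 11:C/A; 19:G/C; 24:T/C; 27:C/T; 28:T/C.
There are 7 differences over 33 sites, so p = 7/33 = 0.212.

0.212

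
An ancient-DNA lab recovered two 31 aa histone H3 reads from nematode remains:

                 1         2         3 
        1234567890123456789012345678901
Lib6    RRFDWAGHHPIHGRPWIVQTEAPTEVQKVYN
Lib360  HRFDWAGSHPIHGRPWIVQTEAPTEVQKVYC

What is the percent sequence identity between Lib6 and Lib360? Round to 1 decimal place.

The sequences differ at positions 1 (R/H), 8 (H/S), 31 (N/C).
28 of the 31 sites match, so the percent identity is 28/31 × 100 = 90.3%.

90.3%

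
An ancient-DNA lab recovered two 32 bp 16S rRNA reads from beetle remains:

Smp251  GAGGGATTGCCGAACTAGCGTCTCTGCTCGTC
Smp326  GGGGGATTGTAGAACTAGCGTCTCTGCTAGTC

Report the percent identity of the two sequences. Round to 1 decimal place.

87.5%

Differing sites — 2:A/G; 10:C/T; 11:C/A; 29:C/A.
28 of the 32 sites match, so the percent identity is 28/32 × 100 = 87.5%.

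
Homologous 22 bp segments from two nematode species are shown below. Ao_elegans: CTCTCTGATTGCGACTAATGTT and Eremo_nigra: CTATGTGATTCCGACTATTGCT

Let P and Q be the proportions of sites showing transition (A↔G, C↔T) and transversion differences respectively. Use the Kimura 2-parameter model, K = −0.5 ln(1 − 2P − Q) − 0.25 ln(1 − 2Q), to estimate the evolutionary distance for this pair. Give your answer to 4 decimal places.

0.2722

Differing sites — 3:C/A (Tv); 5:C/G (Tv); 11:G/C (Tv); 18:A/T (Tv); 21:T/C (Ti).
Of the 5 differences, 1 transition and 4 transversions over 22 sites: P = 1/22 = 0.045455, Q = 4/22 = 0.181818.
d = −0.5·ln(0.727272) − 0.25·ln(0.636364) = −0.5·(-0.318455) − 0.25·(-0.451985) = 0.2722.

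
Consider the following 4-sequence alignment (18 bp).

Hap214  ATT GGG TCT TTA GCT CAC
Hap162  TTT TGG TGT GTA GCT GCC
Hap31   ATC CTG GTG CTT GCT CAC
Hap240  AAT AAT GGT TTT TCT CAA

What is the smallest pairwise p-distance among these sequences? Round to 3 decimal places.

0.333

Pairwise Hamming distances:
  Hap214 vs Hap162: 6
  Hap214 vs Hap31: 8
  Hap214 vs Hap240: 9
  Hap162 vs Hap31: 11
  Hap162 vs Hap240: 12
  Hap31 vs Hap240: 10
The smallest is 6 mismatches, between Hap214 and Hap162; p = 6/18 = 0.333.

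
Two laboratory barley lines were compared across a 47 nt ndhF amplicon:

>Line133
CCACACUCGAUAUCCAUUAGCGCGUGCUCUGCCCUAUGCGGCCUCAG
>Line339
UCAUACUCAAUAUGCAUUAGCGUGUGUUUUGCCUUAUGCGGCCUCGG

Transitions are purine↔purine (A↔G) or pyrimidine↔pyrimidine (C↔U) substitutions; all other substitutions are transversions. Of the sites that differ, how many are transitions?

Differing sites — 1:C/U (Ti); 4:C/U (Ti); 9:G/A (Ti); 14:C/G (Tv); 23:C/U (Ti); 27:C/U (Ti); 29:C/U (Ti); 34:C/U (Ti); 46:A/G (Ti).
Of the 9 differences, 8 transitions and 1 transversion, so the answer is 8.

8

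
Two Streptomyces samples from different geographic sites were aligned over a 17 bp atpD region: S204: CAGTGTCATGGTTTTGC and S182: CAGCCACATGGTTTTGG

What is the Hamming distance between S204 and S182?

Mismatches occur at site 4 (T/C), site 5 (G/C), site 6 (T/A), site 17 (C/G).
That gives 4 mismatches out of 17 aligned sites, so the Hamming distance is 4.

4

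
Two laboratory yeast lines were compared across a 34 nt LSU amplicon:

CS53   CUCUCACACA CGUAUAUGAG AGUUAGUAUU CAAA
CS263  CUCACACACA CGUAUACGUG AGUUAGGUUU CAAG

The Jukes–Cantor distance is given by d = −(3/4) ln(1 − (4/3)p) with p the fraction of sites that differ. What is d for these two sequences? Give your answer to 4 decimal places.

0.2012

Mismatches occur at site 4 (U/A), site 17 (U/C), site 19 (A/U), site 27 (U/G), site 28 (A/U), site 34 (A/G).
p = 6/34 = 0.176471.
d = −0.75 · ln(1 − (4/3)·0.176471) = −0.75 · ln(0.764705) = −0.75 · (-0.268265) = 0.2012.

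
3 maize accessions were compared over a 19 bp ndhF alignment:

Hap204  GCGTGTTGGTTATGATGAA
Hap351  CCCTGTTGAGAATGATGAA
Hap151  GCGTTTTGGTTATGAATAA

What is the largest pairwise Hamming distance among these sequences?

Pairwise Hamming distances:
  Hap204 vs Hap351: 5
  Hap204 vs Hap151: 3
  Hap351 vs Hap151: 8
The largest is 8, between Hap351 and Hap151.

8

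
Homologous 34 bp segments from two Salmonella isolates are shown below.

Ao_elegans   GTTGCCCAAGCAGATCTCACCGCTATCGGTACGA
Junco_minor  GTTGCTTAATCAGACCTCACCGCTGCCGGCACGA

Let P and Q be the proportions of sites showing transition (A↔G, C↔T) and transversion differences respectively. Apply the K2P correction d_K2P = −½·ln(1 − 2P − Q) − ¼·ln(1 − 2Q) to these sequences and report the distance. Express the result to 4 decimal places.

0.2561

Differing sites — 6:C/T (Ti); 7:C/T (Ti); 10:G/T (Tv); 15:T/C (Ti); 25:A/G (Ti); 26:T/C (Ti); 30:T/C (Ti).
Of the 7 differences, 6 transitions and 1 transversion over 34 sites: P = 6/34 = 0.176471, Q = 1/34 = 0.029412.
d = −0.5·ln(0.617646) − 0.25·ln(0.941176) = −0.5·(-0.481840) − 0.25·(-0.060625) = 0.2561.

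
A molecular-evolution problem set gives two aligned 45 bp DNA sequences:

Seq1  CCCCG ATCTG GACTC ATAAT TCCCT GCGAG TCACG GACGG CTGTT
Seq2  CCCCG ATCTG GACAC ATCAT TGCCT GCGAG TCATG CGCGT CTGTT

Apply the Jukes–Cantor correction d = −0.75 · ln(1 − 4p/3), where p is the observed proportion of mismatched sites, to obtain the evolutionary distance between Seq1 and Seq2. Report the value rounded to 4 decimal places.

Differing sites — 14:T/A; 18:A/C; 22:C/G; 34:C/T; 36:G/C; 37:A/G; 40:G/T.
p = 7/45 = 0.155556.
d = −0.75 · ln(1 − (4/3)·0.155556) = −0.75 · ln(0.792592) = −0.75 · (-0.232447) = 0.1743.

0.1743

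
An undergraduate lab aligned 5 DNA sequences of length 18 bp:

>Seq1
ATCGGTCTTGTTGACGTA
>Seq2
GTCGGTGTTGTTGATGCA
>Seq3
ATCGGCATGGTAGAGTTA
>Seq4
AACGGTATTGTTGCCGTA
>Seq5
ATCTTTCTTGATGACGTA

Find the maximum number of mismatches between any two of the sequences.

9

Pairwise Hamming distances:
  Seq1 vs Seq2: 4
  Seq1 vs Seq3: 6
  Seq1 vs Seq4: 3
  Seq1 vs Seq5: 3
  Seq2 vs Seq3: 8
  Seq2 vs Seq4: 6
  Seq2 vs Seq5: 7
  Seq3 vs Seq4: 7
  Seq3 vs Seq5: 9
  Seq4 vs Seq5: 6
The largest is 9, between Seq3 and Seq5.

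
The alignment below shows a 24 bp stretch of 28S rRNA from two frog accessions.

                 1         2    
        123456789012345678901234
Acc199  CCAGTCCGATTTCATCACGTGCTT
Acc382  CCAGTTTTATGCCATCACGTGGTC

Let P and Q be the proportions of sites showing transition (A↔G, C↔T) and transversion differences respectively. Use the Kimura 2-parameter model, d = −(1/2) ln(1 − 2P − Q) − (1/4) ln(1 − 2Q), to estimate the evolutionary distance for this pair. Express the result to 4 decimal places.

0.3785

Mismatches occur at site 6 (C/T, transition), site 7 (C/T, transition), site 8 (G/T, transversion), site 11 (T/G, transversion), site 12 (T/C, transition), site 22 (C/G, transversion), site 24 (T/C, transition).
Of the 7 differences, 4 transitions and 3 transversions over 24 sites: P = 4/24 = 0.166667, Q = 3/24 = 0.125000.
d = −0.5·ln(0.541666) − 0.25·ln(0.750000) = −0.5·(-0.613106) − 0.25·(-0.287682) = 0.3785.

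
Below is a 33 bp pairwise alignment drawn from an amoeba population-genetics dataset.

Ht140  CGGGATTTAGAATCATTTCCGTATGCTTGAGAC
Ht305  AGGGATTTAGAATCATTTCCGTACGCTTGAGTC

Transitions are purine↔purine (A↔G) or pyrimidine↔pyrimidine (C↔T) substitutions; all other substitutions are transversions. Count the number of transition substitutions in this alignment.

1

The sequences differ at positions 1 (C/A, transversion), 24 (T/C, transition), 32 (A/T, transversion).
Of the 3 differences, 1 transition and 2 transversions, so the answer is 1.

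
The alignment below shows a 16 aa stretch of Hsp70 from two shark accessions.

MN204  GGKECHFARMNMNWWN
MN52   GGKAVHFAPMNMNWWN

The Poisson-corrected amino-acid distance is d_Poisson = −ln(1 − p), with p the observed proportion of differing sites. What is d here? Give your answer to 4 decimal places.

0.2076

The sequences differ at positions 4 (E/A), 5 (C/V), 9 (R/P).
p = 3/16 = 0.187500.
d = −ln(1 − 0.187500) = −ln(0.812500) = 0.2076.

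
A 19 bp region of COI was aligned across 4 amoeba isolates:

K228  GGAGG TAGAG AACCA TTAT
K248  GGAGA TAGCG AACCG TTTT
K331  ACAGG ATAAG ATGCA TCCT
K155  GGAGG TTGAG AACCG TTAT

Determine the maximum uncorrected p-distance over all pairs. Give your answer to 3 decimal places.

Pairwise Hamming distances:
  K228 vs K248: 4
  K228 vs K331: 9
  K228 vs K155: 2
  K248 vs K331: 12
  K248 vs K155: 4
  K331 vs K155: 9
The largest is 12 mismatches, between K248 and K331; p = 12/19 = 0.632.

0.632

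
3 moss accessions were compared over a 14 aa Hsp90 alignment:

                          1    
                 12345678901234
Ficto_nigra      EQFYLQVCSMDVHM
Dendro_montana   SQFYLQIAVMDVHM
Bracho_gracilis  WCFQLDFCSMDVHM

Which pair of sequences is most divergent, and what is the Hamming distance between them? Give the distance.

7

Pairwise Hamming distances:
  Ficto_nigra vs Dendro_montana: 4
  Ficto_nigra vs Bracho_gracilis: 5
  Dendro_montana vs Bracho_gracilis: 7
The largest is 7, between Dendro_montana and Bracho_gracilis.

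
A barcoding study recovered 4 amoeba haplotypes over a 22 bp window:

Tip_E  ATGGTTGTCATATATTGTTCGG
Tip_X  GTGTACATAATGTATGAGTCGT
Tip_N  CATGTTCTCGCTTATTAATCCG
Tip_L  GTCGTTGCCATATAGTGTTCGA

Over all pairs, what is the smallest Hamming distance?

5

Pairwise Hamming distances:
  Tip_E vs Tip_X: 11
  Tip_E vs Tip_N: 10
  Tip_E vs Tip_L: 5
  Tip_X vs Tip_N: 15
  Tip_X vs Tip_L: 13
  Tip_N vs Tip_L: 13
The smallest is 5, between Tip_E and Tip_L.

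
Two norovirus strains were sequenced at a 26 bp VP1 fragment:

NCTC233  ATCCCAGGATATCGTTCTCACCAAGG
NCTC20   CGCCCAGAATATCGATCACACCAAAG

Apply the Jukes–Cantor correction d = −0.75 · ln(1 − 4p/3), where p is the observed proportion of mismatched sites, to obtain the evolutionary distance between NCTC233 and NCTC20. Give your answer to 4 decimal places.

Mismatches occur at site 1 (A/C), site 2 (T/G), site 8 (G/A), site 15 (T/A), site 18 (T/A), site 25 (G/A).
p = 6/26 = 0.230769.
d = −0.75 · ln(1 − (4/3)·0.230769) = −0.75 · ln(0.692308) = −0.75 · (-0.367724) = 0.2758.

0.2758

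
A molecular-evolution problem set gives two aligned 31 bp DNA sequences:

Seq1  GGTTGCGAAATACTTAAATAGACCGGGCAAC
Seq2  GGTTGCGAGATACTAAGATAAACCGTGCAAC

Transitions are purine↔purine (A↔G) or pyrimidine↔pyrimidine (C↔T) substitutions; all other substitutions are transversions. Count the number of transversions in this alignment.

Differing sites — 9:A/G (Ti); 15:T/A (Tv); 17:A/G (Ti); 21:G/A (Ti); 26:G/T (Tv).
Of the 5 differences, 3 transitions and 2 transversions, so the answer is 2.

2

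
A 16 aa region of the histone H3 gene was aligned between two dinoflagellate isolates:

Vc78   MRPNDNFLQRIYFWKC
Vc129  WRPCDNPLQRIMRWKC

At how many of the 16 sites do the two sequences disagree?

Differing sites — 1:M/W; 4:N/C; 7:F/P; 12:Y/M; 13:F/R.
That gives 5 mismatches out of 16 aligned sites, so the Hamming distance is 5.

5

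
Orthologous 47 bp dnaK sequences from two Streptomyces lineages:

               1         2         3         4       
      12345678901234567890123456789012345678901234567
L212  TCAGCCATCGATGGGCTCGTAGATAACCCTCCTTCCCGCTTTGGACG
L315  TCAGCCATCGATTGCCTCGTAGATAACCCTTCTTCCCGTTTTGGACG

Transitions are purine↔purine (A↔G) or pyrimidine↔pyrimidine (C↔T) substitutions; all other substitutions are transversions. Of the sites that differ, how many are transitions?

2

Mismatches occur at site 13 (G/T, transversion), site 15 (G/C, transversion), site 31 (C/T, transition), site 39 (C/T, transition).
Of the 4 differences, 2 transitions and 2 transversions, so the answer is 2.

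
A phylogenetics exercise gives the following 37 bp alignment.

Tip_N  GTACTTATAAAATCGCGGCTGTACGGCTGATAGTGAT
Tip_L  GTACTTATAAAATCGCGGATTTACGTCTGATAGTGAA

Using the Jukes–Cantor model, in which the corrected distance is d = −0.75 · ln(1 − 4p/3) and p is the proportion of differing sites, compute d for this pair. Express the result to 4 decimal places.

Mismatches occur at site 19 (C↔A), site 21 (G↔T), site 26 (G↔T), site 37 (T↔A).
p = 4/37 = 0.108108.
d = −0.75 · ln(1 − (4/3)·0.108108) = −0.75 · ln(0.855856) = −0.75 · (-0.155653) = 0.1167.

0.1167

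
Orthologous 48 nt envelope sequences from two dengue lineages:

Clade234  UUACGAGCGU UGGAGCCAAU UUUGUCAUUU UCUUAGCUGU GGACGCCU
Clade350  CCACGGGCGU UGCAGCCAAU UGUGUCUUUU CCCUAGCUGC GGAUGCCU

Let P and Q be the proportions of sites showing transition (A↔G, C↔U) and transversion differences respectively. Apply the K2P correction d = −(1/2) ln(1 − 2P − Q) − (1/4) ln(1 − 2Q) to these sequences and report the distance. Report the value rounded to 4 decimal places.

0.2520

The sequences differ at positions 1 (U/C, transition), 2 (U/C, transition), 6 (A/G, transition), 13 (G/C, transversion), 22 (U/G, transversion), 27 (A/U, transversion), 31 (U/C, transition), 33 (U/C, transition), 40 (U/C, transition), 44 (C/U, transition).
Of the 10 differences, 7 transitions and 3 transversions over 48 sites: P = 7/48 = 0.145833, Q = 3/48 = 0.062500.
d = −0.5·ln(0.645834) − 0.25·ln(0.875000) = −0.5·(-0.437213) − 0.25·(-0.133531) = 0.2520.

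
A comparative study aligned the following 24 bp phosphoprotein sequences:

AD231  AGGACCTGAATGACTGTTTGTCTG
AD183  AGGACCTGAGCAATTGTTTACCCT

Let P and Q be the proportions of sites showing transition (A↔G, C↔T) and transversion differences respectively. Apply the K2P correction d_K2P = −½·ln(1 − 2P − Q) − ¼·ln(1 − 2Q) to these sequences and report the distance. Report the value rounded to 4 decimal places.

0.5122

The sequences differ at positions 10 (A/G, transition), 11 (T/C, transition), 12 (G/A, transition), 14 (C/T, transition), 20 (G/A, transition), 21 (T/C, transition), 23 (T/C, transition), 24 (G/T, transversion).
Of the 8 differences, 7 transitions and 1 transversion over 24 sites: P = 7/24 = 0.291667, Q = 1/24 = 0.041667.
d = −0.5·ln(0.374999) − 0.25·ln(0.916666) = −0.5·(-0.980832) − 0.25·(-0.087012) = 0.5122.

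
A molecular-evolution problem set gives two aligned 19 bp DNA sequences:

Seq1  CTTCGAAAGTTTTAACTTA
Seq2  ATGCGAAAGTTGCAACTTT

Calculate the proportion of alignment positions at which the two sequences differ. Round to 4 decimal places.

0.2632

The sequences differ at positions 1 (C/A), 3 (T/G), 12 (T/G), 13 (T/C), 19 (A/T).
There are 5 differences over 19 sites, so p = 5/19 = 0.2632.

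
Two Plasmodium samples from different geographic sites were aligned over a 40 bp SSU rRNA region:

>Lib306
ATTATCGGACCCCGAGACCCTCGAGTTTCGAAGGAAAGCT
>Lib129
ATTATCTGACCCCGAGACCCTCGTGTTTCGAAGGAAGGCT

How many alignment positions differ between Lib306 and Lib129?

The sequences differ at positions 7 (G/T), 24 (A/T), 37 (A/G).
That gives 3 mismatches out of 40 aligned sites, so the Hamming distance is 3.

3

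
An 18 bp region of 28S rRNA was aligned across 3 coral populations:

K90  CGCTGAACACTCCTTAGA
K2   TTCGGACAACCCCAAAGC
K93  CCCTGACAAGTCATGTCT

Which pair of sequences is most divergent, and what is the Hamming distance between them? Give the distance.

Pairwise Hamming distances:
  K90 vs K2: 9
  K90 vs K93: 9
  K2 vs K93: 11
The largest is 11, between K2 and K93.

11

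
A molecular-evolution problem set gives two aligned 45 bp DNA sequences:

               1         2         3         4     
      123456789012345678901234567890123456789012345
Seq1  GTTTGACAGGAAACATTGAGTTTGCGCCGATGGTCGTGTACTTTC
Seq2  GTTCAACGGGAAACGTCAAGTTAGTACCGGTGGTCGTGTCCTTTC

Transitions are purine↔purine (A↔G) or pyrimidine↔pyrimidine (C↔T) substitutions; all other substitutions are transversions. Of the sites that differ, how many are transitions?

The sequences differ at positions 4 (T/C, transition), 5 (G/A, transition), 8 (A/G, transition), 15 (A/G, transition), 17 (T/C, transition), 18 (G/A, transition), 23 (T/A, transversion), 25 (C/T, transition), 26 (G/A, transition), 30 (A/G, transition), 40 (A/C, transversion).
Of the 11 differences, 9 transitions and 2 transversions, so the answer is 9.

9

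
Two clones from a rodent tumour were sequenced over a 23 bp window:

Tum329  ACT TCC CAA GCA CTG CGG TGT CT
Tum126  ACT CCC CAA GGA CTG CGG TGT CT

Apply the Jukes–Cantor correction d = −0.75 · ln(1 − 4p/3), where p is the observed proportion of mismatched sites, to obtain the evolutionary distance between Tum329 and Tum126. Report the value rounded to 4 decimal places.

Differing sites — 4:T/C; 11:C/G.
p = 2/23 = 0.086957.
d = −0.75 · ln(1 − (4/3)·0.086957) = −0.75 · ln(0.884057) = −0.75 · (-0.123234) = 0.0924.

0.0924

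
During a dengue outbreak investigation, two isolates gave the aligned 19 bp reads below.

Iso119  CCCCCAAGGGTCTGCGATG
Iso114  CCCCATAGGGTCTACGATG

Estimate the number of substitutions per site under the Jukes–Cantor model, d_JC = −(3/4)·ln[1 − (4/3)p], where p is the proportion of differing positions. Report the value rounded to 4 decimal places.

0.1773

Differing sites — 5:C/A; 6:A/T; 14:G/A.
p = 3/19 = 0.157895.
d = −0.75 · ln(1 − (4/3)·0.157895) = −0.75 · ln(0.789473) = −0.75 · (-0.236390) = 0.1773.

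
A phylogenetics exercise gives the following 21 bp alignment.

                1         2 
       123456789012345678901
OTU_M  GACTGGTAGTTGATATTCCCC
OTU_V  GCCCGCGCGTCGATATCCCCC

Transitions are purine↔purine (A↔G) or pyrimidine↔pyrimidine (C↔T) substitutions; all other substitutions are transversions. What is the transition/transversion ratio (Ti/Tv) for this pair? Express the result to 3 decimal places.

0.750

Mismatches occur at site 2 (A↔C, transversion), site 4 (T↔C, transition), site 6 (G↔C, transversion), site 7 (T↔G, transversion), site 8 (A↔C, transversion), site 11 (T↔C, transition), site 17 (T↔C, transition).
Of the 7 differences, 3 transitions and 4 transversions, so Ti/Tv = 3/4 = 0.750.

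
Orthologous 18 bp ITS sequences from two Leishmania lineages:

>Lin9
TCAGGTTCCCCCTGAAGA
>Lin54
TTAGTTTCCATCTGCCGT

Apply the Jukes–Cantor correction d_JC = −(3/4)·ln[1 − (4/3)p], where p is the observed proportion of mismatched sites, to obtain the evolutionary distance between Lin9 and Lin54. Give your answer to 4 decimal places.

0.5482

The sequences differ at positions 2 (C/T), 5 (G/T), 10 (C/A), 11 (C/T), 15 (A/C), 16 (A/C), 18 (A/T).
p = 7/18 = 0.388889.
d = −0.75 · ln(1 − (4/3)·0.388889) = −0.75 · ln(0.481481) = −0.75 · (-0.730889) = 0.5482.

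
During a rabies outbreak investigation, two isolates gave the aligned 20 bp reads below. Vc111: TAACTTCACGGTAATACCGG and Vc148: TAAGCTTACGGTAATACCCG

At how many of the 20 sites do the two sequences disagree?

Differing sites — 4:C/G; 5:T/C; 7:C/T; 19:G/C.
That gives 4 mismatches out of 20 aligned sites, so the Hamming distance is 4.

4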